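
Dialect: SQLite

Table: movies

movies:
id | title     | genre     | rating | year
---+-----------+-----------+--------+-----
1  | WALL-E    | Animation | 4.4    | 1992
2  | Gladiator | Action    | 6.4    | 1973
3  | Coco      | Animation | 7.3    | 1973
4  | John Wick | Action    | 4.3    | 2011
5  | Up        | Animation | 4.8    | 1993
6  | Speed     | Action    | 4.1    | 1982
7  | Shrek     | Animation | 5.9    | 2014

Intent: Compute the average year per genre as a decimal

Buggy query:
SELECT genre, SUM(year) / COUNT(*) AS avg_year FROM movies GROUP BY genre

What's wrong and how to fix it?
Bug: Both operands are integers, so '/' performs integer division and truncates

Fix: Multiply by 1.0 (or CAST to REAL) to force floating-point division

Corrected query:
SELECT genre, SUM(year) * 1.0 / COUNT(*) AS avg_year FROM movies GROUP BY genre

Result:
genre     | avg_year   
----------+------------
Action    | 1988.666667
Animation | 1993       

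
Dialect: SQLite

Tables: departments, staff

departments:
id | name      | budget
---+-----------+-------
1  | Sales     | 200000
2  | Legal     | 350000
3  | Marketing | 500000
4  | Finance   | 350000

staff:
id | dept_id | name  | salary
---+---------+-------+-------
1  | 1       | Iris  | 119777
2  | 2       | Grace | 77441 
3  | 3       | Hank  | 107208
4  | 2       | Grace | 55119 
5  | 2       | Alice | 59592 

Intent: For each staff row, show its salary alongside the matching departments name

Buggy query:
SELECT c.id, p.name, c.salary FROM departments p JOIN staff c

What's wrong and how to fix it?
Bug: Missing join condition: each staff row is matched to all departments rows instead of just its own

Fix: Add ON c.dept_id = p.id to the JOIN

Corrected query:
SELECT c.id, p.name, c.salary FROM departments p JOIN staff c ON c.dept_id = p.id

Result:
id | name      | salary
---+-----------+-------
1  | Sales     | 119777
2  | Legal     | 77441 
3  | Marketing | 107208
4  | Legal     | 55119 
5  | Legal     | 59592 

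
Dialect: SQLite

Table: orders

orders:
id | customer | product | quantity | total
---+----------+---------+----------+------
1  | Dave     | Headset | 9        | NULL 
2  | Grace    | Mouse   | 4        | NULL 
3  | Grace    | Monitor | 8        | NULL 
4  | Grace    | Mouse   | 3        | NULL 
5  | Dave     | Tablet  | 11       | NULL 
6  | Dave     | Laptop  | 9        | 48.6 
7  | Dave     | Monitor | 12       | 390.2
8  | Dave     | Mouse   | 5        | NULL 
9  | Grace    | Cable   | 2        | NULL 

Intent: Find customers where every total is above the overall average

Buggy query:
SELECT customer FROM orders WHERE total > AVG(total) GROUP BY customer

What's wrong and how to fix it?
Bug: AVG() is an aggregate; it can't sit directly in WHERE

Fix: Use a subquery for AVG and a HAVING MIN(...) filter so the condition holds for every row in the group

Corrected query:
SELECT customer FROM orders GROUP BY customer HAVING MIN(total) > (SELECT AVG(total) FROM orders)

Result:
(no rows)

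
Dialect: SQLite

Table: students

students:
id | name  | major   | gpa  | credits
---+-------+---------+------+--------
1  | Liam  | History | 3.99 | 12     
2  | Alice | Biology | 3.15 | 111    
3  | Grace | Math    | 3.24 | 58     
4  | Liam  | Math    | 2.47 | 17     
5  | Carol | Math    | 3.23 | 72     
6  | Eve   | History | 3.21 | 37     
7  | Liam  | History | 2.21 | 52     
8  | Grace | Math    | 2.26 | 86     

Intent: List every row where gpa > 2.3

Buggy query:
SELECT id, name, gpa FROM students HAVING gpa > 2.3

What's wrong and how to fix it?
Bug: HAVING filters the output of aggregation, but this query has no GROUP BY and no aggregate functions, so SQLite rejects it (HAVING clause on a non-aggregate query); the condition here is per row

Fix: Replace HAVING with WHERE since the condition applies to individual rows

Corrected query:
SELECT id, name, gpa FROM students WHERE gpa > 2.3

Result:
id | name  | gpa 
---+-------+-----
1  | Liam  | 3.99
2  | Alice | 3.15
3  | Grace | 3.24
4  | Liam  | 2.47
5  | Carol | 3.23
6  | Eve   | 3.21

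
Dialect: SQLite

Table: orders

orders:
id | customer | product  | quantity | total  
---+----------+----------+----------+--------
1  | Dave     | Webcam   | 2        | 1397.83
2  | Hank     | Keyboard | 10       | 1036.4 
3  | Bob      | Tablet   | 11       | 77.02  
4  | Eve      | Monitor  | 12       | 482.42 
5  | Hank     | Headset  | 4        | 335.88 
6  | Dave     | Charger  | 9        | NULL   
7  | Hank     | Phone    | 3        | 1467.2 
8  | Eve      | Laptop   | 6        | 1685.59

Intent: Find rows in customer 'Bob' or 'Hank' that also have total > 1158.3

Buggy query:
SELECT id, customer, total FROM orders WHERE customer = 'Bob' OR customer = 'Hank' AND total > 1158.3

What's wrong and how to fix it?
Bug: AND binds tighter than OR, so this parses as customer = 'Bob' OR (customer = 'Hank' AND total > 1158.3)

Fix: Group the OR with parentheses (or use IN), then AND the threshold

Corrected query:
SELECT id, customer, total FROM orders WHERE (customer = 'Bob' OR customer = 'Hank') AND total > 1158.3

Result:
id | customer | total 
---+----------+-------
7  | Hank     | 1467.2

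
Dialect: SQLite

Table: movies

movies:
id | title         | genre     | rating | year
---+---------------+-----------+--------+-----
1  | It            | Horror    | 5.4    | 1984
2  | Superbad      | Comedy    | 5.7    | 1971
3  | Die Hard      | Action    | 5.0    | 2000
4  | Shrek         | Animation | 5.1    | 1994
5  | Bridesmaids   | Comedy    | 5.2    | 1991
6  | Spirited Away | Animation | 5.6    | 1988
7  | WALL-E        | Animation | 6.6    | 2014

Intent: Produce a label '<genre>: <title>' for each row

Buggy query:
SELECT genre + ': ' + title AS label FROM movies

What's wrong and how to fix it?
Bug: '+' is numeric addition; on text columns SQLite converts them to 0 instead of concatenating

Fix: Replace + with || to concatenate text

Corrected query:
SELECT genre || ': ' || title AS label FROM movies

Result:
label                   
------------------------
Horror: It              
Comedy: Superbad        
Action: Die Hard        
Animation: Shrek        
Comedy: Bridesmaids     
Animation: Spirited Away
Animation: WALL-E       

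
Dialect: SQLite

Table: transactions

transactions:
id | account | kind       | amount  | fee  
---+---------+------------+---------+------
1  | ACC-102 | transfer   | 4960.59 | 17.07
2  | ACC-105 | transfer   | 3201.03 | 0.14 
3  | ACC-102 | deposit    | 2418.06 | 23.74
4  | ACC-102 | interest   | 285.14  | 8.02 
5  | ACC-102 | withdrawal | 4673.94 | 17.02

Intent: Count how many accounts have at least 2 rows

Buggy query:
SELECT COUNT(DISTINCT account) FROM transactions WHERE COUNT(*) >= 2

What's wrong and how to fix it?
Bug: COUNT(*) cannot appear in WHERE; the per-group count doesn't exist yet

Fix: Group first with HAVING COUNT(*) >= 2, then COUNT the resulting groups

Corrected query:
SELECT COUNT(*) FROM (SELECT account FROM transactions GROUP BY account HAVING COUNT(*) >= 2)

Result:
COUNT(*)
--------
1       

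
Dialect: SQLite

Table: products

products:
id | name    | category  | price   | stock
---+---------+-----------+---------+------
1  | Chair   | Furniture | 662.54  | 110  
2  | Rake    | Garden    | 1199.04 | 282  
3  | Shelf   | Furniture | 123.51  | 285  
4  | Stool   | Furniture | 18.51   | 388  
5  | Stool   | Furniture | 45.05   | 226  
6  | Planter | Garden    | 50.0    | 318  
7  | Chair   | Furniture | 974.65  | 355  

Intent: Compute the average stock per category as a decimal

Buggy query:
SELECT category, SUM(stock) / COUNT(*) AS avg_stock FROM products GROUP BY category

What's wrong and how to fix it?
Bug: Both operands are integers, so '/' performs integer division and truncates

Fix: Cast one side to REAL so the division keeps the fractional part

Corrected query:
SELECT category, SUM(stock) * 1.0 / COUNT(*) AS avg_stock FROM products GROUP BY category

Result:
category  | avg_stock
----------+----------
Furniture | 272.8    
Garden    | 300      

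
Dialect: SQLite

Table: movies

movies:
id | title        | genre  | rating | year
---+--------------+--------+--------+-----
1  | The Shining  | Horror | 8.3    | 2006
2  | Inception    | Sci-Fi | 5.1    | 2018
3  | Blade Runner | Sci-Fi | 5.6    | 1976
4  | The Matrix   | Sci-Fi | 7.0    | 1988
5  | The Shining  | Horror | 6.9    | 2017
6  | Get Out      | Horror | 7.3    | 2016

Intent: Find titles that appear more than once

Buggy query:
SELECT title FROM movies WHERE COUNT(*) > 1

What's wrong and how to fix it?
Bug: COUNT(*) is an aggregate and cannot be used in WHERE

Fix: GROUP BY title, then filter groups with HAVING COUNT(*) > 1

Corrected query:
SELECT title FROM movies GROUP BY title HAVING COUNT(*) > 1

Result:
title      
-----------
The Shining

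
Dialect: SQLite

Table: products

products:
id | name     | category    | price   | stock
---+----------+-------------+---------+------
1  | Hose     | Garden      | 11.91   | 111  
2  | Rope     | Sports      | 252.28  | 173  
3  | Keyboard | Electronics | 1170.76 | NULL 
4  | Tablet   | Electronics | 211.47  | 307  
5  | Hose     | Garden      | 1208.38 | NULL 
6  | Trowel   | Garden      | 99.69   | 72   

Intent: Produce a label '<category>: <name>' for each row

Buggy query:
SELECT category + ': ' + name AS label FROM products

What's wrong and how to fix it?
Bug: SQLite uses || for string concatenation; + coerces text to numbers (yielding 0)

Fix: Replace + with || to concatenate text

Corrected query:
SELECT category || ': ' || name AS label FROM products

Result:
label                
---------------------
Garden: Hose         
Sports: Rope         
Electronics: Keyboard
Electronics: Tablet  
Garden: Hose         
Garden: Trowel       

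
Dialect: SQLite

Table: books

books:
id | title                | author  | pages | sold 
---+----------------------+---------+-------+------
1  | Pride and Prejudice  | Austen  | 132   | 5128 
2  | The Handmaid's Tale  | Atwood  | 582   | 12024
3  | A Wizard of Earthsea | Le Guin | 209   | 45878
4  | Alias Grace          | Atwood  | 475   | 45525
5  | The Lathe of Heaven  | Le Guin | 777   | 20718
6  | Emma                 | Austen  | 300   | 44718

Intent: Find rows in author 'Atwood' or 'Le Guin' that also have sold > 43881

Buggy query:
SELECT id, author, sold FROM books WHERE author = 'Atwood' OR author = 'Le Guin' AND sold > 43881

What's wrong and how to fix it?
Bug: AND binds tighter than OR, so this parses as author = 'Atwood' OR (author = 'Le Guin' AND sold > 43881)

Fix: Add parentheses around the OR so the AND applies to both alternatives

Corrected query:
SELECT id, author, sold FROM books WHERE (author = 'Atwood' OR author = 'Le Guin') AND sold > 43881

Result:
id | author  | sold 
---+---------+------
3  | Le Guin | 45878
4  | Atwood  | 45525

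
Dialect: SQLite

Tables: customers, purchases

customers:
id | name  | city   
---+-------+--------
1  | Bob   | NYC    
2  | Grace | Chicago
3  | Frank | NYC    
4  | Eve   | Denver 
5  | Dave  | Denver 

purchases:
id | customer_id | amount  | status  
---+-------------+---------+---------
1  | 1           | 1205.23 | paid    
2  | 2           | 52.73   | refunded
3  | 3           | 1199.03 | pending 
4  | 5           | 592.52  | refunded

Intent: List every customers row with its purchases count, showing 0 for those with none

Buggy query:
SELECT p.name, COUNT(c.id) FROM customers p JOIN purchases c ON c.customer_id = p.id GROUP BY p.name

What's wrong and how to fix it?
Bug: An inner join excludes parents with zero children

Fix: Use LEFT JOIN so parents without children still appear (COUNT(c.id) gives 0)

Corrected query:
SELECT p.name, COUNT(c.id) FROM customers p LEFT JOIN purchases c ON c.customer_id = p.id GROUP BY p.name

Result:
name  | COUNT(c.id)
------+------------
Bob   | 1          
Dave  | 1          
Eve   | 0          
Frank | 1          
Grace | 1          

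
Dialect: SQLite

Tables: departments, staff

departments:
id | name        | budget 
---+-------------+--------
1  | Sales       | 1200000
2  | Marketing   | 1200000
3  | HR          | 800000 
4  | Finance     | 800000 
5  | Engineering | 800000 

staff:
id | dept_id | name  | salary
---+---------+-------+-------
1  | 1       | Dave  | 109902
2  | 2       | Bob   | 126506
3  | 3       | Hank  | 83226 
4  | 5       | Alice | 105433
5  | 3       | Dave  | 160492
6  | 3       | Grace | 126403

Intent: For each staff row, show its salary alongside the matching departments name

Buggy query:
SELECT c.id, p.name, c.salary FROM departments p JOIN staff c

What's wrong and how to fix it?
Bug: JOIN with no ON clause produces a cartesian product; every staff row pairs with every departments row

Fix: Add ON c.dept_id = p.id to the JOIN

Corrected query:
SELECT c.id, p.name, c.salary FROM departments p JOIN staff c ON c.dept_id = p.id

Result:
id | name        | salary
---+-------------+-------
1  | Sales       | 109902
2  | Marketing   | 126506
3  | HR          | 83226 
4  | Engineering | 105433
5  | HR          | 160492
6  | HR          | 126403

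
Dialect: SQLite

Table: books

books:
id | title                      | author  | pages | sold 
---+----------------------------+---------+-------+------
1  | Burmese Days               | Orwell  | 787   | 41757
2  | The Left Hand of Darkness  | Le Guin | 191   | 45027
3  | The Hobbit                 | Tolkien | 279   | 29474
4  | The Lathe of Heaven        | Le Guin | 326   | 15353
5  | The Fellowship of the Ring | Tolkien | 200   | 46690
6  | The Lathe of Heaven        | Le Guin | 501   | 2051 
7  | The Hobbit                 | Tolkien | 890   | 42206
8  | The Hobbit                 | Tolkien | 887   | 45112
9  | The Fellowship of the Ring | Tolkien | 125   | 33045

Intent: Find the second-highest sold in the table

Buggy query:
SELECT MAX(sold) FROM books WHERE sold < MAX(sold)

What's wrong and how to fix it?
Bug: MAX(sold) on the right of the comparison is an aggregate-in-WHERE error

Fix: Put the inner MAX in a scalar subquery

Corrected query:
SELECT MAX(sold) FROM books WHERE sold < (SELECT MAX(sold) FROM books)

Result:
MAX(sold)
---------
45112    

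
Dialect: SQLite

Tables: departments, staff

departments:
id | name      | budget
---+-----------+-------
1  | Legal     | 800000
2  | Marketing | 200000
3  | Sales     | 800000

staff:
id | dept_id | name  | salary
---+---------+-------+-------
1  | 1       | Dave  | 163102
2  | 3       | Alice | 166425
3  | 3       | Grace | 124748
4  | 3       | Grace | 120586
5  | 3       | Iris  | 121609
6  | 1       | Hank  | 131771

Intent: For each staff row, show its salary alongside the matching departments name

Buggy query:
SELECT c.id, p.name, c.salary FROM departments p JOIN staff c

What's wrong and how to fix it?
Bug: Missing join condition: each staff row is matched to all departments rows instead of just its own

Fix: Specify the join condition linking the foreign key to the parent id

Corrected query:
SELECT c.id, p.name, c.salary FROM departments p JOIN staff c ON c.dept_id = p.id

Result:
id | name  | salary
---+-------+-------
1  | Legal | 163102
2  | Sales | 166425
3  | Sales | 124748
4  | Sales | 120586
5  | Sales | 121609
6  | Legal | 131771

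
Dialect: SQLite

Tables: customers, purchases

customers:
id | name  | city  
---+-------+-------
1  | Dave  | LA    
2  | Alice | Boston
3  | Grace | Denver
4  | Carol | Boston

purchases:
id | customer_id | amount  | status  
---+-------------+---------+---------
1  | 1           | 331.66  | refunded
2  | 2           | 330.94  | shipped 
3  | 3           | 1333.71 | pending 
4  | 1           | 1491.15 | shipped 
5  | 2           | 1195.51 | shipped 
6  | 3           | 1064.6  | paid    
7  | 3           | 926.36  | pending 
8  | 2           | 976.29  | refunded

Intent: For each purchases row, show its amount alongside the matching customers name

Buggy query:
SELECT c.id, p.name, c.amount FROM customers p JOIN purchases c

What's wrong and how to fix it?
Bug: JOIN with no ON clause produces a cartesian product; every purchases row pairs with every customers row

Fix: Specify the join condition linking the foreign key to the parent id

Corrected query:
SELECT c.id, p.name, c.amount FROM customers p JOIN purchases c ON c.customer_id = p.id

Result:
id | name  | amount 
---+-------+--------
1  | Dave  | 331.66 
2  | Alice | 330.94 
3  | Grace | 1333.71
4  | Dave  | 1491.15
5  | Alice | 1195.51
6  | Grace | 1064.6 
7  | Grace | 926.36 
8  | Alice | 976.29 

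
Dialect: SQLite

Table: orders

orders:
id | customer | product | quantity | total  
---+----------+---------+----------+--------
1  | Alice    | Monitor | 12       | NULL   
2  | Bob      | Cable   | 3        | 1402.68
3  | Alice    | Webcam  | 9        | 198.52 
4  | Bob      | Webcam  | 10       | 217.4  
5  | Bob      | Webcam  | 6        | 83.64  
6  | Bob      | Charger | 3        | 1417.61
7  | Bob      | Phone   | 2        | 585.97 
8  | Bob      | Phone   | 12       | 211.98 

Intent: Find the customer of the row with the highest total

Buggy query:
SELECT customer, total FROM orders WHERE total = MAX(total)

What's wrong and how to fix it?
Bug: WHERE is evaluated per row; an aggregate over the whole table isn't defined there

Fix: Wrap MAX in a scalar subquery so WHERE compares against a single value

Corrected query:
SELECT customer, total FROM orders WHERE total = (SELECT MAX(total) FROM orders)

Result:
customer | total  
---------+--------
Bob      | 1417.61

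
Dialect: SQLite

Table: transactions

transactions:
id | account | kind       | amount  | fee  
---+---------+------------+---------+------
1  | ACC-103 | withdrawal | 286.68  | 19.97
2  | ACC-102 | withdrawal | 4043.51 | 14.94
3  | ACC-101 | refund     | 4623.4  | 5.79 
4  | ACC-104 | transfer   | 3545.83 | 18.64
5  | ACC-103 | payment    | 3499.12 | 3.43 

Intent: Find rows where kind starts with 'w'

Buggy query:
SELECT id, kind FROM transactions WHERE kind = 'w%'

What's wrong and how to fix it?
Bug: '=' compares the literal string including the % character; pattern matching needs LIKE

Fix: Replace '=' with LIKE so 'w%' is treated as a pattern

Corrected query:
SELECT id, kind FROM transactions WHERE kind LIKE 'w%'

Result:
id | kind      
---+-----------
1  | withdrawal
2  | withdrawal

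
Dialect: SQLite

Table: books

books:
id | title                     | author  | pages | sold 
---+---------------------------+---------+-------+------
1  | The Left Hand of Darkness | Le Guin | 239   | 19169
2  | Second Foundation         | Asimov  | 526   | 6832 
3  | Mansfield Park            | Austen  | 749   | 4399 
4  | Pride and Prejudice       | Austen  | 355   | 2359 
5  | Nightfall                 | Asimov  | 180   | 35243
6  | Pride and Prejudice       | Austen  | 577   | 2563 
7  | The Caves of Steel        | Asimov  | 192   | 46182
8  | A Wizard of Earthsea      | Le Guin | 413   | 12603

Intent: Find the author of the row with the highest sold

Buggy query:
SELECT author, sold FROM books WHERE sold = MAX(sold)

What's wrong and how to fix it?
Bug: WHERE is evaluated per row; an aggregate over the whole table isn't defined there

Fix: Use a subquery: WHERE sold = (SELECT MAX(sold) FROM books)

Corrected query:
SELECT author, sold FROM books WHERE sold = (SELECT MAX(sold) FROM books)

Result:
author | sold 
-------+------
Asimov | 46182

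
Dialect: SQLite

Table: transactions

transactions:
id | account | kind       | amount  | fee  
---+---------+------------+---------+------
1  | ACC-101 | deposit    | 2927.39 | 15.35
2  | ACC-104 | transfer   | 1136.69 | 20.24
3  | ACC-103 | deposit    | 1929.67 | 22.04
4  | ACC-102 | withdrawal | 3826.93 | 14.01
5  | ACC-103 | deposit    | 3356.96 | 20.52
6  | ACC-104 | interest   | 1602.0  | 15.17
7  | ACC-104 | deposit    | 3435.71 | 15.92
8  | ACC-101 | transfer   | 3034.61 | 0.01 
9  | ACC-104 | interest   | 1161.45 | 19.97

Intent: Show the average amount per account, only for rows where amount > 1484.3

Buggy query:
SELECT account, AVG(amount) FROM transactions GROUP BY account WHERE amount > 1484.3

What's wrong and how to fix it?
Bug: WHERE cannot follow GROUP BY

Fix: Move the WHERE clause before GROUP BY

Corrected query:
SELECT account, AVG(amount) FROM transactions WHERE amount > 1484.3 GROUP BY account

Result:
account | AVG(amount)
--------+------------
ACC-101 | 2981       
ACC-102 | 3826.93    
ACC-103 | 2643.315   
ACC-104 | 2518.855   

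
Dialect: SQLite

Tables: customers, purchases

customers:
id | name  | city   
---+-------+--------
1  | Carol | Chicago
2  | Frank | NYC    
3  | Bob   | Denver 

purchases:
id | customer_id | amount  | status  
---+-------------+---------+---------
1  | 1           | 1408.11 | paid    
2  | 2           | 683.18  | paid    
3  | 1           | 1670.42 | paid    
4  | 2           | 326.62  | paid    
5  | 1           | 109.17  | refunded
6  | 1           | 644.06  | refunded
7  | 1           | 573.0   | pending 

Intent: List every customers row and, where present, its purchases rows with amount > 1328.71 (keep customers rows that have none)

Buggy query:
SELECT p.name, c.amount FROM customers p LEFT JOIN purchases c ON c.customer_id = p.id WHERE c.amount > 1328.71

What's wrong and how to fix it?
Bug: A WHERE condition on the right-hand table after LEFT JOIN drops unmatched parents

Fix: Move the right-table condition into the ON clause so unmatched parents are kept

Corrected query:
SELECT p.name, c.amount FROM customers p LEFT JOIN purchases c ON c.customer_id = p.id AND c.amount > 1328.71

Result:
name  | amount 
------+--------
Carol | 1408.11
Carol | 1670.42
Frank | NULL   
Bob   | NULL   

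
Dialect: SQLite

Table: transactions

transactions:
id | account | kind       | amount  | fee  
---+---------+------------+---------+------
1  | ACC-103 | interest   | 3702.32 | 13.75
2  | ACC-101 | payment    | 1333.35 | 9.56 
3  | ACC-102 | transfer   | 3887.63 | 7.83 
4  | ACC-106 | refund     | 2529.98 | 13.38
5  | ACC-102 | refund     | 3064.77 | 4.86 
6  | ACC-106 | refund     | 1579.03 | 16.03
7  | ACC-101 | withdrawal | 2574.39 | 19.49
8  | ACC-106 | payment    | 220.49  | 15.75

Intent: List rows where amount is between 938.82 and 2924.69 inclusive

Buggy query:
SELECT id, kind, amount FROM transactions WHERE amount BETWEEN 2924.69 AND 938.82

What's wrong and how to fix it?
Bug: The bounds are reversed; BETWEEN a AND b requires a <= b to match anything

Fix: Write BETWEEN 938.82 AND 2924.69

Corrected query:
SELECT id, kind, amount FROM transactions WHERE amount BETWEEN 938.82 AND 2924.69

Result:
id | kind       | amount 
---+------------+--------
2  | payment    | 1333.35
4  | refund     | 2529.98
6  | refund     | 1579.03
7  | withdrawal | 2574.39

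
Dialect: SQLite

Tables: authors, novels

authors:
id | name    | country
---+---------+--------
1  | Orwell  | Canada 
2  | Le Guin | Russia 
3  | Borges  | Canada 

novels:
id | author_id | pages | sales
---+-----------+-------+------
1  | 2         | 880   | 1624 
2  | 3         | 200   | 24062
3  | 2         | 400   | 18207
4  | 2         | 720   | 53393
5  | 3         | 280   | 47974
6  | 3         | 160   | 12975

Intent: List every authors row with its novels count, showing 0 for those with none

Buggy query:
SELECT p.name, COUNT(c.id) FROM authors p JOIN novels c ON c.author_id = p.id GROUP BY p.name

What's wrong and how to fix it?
Bug: An inner join excludes parents with zero children

Fix: Switch to LEFT JOIN to retain unmatched parent rows

Corrected query:
SELECT p.name, COUNT(c.id) FROM authors p LEFT JOIN novels c ON c.author_id = p.id GROUP BY p.name

Result:
name    | COUNT(c.id)
--------+------------
Borges  | 3          
Le Guin | 3          
Orwell  | 0          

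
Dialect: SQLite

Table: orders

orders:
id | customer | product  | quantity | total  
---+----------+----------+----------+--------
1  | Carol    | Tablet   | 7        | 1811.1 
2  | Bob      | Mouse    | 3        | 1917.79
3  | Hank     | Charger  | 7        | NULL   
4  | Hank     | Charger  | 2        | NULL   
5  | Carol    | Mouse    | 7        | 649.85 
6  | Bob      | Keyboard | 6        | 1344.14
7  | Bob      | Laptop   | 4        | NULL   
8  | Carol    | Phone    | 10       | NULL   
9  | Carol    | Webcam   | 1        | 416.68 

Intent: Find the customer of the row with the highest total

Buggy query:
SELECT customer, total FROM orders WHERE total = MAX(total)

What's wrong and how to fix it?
Bug: MAX(total) is an aggregate and cannot be used directly in WHERE

Fix: Wrap MAX in a scalar subquery so WHERE compares against a single value

Corrected query:
SELECT customer, total FROM orders WHERE total = (SELECT MAX(total) FROM orders)

Result:
customer | total  
---------+--------
Bob      | 1917.79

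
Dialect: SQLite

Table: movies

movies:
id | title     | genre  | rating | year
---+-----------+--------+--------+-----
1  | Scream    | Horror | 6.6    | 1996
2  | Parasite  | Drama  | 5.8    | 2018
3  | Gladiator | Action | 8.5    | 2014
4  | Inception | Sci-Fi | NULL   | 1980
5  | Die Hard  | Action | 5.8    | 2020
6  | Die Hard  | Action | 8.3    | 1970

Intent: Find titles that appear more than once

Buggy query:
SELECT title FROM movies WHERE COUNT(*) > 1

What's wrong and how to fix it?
Bug: WHERE can't reference COUNT(*); aggregates are computed after WHERE

Fix: GROUP BY title, then filter groups with HAVING COUNT(*) > 1

Corrected query:
SELECT title FROM movies GROUP BY title HAVING COUNT(*) > 1

Result:
title   
--------
Die Hard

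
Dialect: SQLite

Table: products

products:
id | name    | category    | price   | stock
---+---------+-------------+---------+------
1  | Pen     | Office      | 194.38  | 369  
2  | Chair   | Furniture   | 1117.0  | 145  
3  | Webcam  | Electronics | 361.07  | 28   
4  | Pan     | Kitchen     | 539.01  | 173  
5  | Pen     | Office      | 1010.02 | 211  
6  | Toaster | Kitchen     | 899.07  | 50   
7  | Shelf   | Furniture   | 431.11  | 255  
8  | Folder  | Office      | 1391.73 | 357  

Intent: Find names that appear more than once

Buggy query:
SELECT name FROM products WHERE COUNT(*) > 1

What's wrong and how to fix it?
Bug: COUNT(*) is an aggregate and cannot be used in WHERE

Fix: GROUP BY name, then filter groups with HAVING COUNT(*) > 1

Corrected query:
SELECT name FROM products GROUP BY name HAVING COUNT(*) > 1

Result:
name
----
Pen 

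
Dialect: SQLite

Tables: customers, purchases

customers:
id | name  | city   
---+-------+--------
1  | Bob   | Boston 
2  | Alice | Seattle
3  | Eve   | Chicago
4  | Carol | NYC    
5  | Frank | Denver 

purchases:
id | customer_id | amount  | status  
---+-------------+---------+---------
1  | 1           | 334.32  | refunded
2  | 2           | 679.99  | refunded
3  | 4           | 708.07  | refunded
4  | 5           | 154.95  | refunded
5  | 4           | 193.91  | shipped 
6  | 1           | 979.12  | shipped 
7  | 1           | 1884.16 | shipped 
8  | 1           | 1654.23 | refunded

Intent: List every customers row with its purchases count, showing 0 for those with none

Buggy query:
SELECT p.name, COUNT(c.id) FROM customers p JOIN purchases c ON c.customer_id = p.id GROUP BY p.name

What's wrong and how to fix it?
Bug: INNER JOIN drops customers rows that have no matching purchases rows

Fix: Use LEFT JOIN so parents without children still appear (COUNT(c.id) gives 0)

Corrected query:
SELECT p.name, COUNT(c.id) FROM customers p LEFT JOIN purchases c ON c.customer_id = p.id GROUP BY p.name

Result:
name  | COUNT(c.id)
------+------------
Alice | 1          
Bob   | 4          
Carol | 2          
Eve   | 0          
Frank | 1          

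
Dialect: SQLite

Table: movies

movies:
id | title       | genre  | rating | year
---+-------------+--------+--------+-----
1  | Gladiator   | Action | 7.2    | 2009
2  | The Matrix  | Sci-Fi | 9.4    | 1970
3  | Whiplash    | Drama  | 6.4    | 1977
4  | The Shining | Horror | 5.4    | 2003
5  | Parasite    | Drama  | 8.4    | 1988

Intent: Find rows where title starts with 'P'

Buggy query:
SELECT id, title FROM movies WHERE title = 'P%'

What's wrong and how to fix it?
Bug: Wildcards only work with LIKE; '=' treats '%' as a literal character

Fix: Use LIKE for wildcard pattern matching

Corrected query:
SELECT id, title FROM movies WHERE title LIKE 'P%'

Result:
id | title   
---+---------
5  | Parasite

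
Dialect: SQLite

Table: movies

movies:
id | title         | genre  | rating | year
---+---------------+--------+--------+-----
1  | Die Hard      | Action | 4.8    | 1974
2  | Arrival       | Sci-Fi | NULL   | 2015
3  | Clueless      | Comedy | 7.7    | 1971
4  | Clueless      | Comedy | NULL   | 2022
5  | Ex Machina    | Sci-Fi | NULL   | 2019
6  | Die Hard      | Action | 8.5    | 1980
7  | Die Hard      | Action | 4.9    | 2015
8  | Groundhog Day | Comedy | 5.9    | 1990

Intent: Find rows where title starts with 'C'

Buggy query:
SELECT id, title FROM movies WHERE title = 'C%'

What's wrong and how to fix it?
Bug: '=' compares the literal string including the % character; pattern matching needs LIKE

Fix: Use LIKE for wildcard pattern matching

Corrected query:
SELECT id, title FROM movies WHERE title LIKE 'C%'

Result:
id | title   
---+---------
3  | Clueless
4  | Clueless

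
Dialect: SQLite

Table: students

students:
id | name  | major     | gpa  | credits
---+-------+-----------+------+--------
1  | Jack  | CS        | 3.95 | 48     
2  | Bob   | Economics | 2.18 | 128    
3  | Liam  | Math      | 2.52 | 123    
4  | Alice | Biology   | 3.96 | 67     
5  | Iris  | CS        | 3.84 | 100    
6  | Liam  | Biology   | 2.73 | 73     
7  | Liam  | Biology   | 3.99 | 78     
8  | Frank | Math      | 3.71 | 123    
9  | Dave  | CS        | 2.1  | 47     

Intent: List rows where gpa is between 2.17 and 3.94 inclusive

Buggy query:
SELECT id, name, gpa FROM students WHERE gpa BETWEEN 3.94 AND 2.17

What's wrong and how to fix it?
Bug: The bounds are reversed; BETWEEN a AND b requires a <= b to match anything

Fix: Write BETWEEN 2.17 AND 3.94

Corrected query:
SELECT id, name, gpa FROM students WHERE gpa BETWEEN 2.17 AND 3.94

Result:
id | name  | gpa 
---+-------+-----
2  | Bob   | 2.18
3  | Liam  | 2.52
5  | Iris  | 3.84
6  | Liam  | 2.73
8  | Frank | 3.71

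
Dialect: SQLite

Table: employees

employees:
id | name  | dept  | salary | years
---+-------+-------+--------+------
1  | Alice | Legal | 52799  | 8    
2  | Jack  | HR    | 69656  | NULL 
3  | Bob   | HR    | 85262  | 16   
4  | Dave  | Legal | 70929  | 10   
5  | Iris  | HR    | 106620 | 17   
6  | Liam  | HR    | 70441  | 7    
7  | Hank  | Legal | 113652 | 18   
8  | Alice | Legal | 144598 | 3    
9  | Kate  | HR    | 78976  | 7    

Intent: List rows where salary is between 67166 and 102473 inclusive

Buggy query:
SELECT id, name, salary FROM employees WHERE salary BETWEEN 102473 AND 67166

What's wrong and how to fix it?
Bug: BETWEEN expects the lower bound first; with 102473 AND 67166 the range is empty

Fix: Swap the bounds so the smaller value comes first

Corrected query:
SELECT id, name, salary FROM employees WHERE salary BETWEEN 67166 AND 102473

Result:
id | name | salary
---+------+-------
2  | Jack | 69656 
3  | Bob  | 85262 
4  | Dave | 70929 
6  | Liam | 70441 
9  | Kate | 78976 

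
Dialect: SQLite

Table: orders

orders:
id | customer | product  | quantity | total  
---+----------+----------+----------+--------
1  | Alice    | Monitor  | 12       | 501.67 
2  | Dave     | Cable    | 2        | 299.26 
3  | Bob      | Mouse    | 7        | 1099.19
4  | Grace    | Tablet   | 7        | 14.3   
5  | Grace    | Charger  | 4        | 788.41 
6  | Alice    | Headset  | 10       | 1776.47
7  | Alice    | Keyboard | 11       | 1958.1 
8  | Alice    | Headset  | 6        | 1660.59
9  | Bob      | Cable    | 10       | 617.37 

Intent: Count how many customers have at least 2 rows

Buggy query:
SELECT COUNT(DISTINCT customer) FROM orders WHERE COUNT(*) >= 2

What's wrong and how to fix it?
Bug: WHERE filters individual rows, not groups, so a group-level COUNT is invalid there

Fix: Use a subquery that GROUPs and filters with HAVING, then count its rows

Corrected query:
SELECT COUNT(*) FROM (SELECT customer FROM orders GROUP BY customer HAVING COUNT(*) >= 2)

Result:
COUNT(*)
--------
3       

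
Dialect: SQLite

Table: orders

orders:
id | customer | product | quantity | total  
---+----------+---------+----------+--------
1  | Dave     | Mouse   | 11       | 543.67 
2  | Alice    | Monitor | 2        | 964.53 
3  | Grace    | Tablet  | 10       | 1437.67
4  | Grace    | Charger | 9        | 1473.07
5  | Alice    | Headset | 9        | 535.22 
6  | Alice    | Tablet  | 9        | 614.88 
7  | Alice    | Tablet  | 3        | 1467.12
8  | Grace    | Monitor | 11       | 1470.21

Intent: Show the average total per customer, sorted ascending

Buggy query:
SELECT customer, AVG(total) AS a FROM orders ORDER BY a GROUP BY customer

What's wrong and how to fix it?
Bug: GROUP BY must precede ORDER BY

Fix: Reorder: SELECT … FROM … GROUP BY … ORDER BY …

Corrected query:
SELECT customer, AVG(total) AS a FROM orders GROUP BY customer ORDER BY a

Result:
customer | a          
---------+------------
Dave     | 543.67     
Alice    | 895.4375   
Grace    | 1460.316667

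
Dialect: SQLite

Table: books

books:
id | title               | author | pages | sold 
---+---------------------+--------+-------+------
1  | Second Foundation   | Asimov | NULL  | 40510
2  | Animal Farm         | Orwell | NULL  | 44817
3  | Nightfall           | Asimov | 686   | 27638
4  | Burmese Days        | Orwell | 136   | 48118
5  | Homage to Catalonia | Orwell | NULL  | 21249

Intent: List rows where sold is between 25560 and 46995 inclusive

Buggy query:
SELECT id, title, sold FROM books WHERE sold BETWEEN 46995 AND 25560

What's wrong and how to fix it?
Bug: The bounds are reversed; BETWEEN a AND b requires a <= b to match anything

Fix: Swap the bounds so the smaller value comes first

Corrected query:
SELECT id, title, sold FROM books WHERE sold BETWEEN 25560 AND 46995

Result:
id | title             | sold 
---+-------------------+------
1  | Second Foundation | 40510
2  | Animal Farm       | 44817
3  | Nightfall         | 27638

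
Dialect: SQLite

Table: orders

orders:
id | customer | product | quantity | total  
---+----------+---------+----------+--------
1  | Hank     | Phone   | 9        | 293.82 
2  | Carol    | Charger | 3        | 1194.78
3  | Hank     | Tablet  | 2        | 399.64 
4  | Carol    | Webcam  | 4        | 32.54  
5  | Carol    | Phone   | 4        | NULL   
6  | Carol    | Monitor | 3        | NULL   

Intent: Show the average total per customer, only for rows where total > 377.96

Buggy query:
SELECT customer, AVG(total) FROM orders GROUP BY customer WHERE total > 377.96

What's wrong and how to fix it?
Bug: WHERE cannot follow GROUP BY

Fix: Place WHERE between FROM and GROUP BY

Corrected query:
SELECT customer, AVG(total) FROM orders WHERE total > 377.96 GROUP BY customer

Result:
customer | AVG(total)
---------+-----------
Carol    | 1194.78   
Hank     | 399.64    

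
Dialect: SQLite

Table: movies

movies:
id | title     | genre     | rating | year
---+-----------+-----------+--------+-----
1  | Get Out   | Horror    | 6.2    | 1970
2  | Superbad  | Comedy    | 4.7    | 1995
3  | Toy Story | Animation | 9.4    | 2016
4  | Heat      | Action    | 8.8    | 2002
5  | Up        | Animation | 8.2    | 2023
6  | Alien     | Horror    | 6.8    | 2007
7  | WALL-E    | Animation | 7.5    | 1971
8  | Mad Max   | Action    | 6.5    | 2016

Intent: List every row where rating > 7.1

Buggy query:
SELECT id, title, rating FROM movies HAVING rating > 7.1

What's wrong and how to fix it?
Bug: HAVING filters the output of aggregation, but this query has no GROUP BY and no aggregate functions, so SQLite rejects it (HAVING clause on a non-aggregate query); the condition here is per row

Fix: Use WHERE for row-level filtering

Corrected query:
SELECT id, title, rating FROM movies WHERE rating > 7.1

Result:
id | title     | rating
---+-----------+-------
3  | Toy Story | 9.4   
4  | Heat      | 8.8   
5  | Up        | 8.2   
7  | WALL-E    | 7.5   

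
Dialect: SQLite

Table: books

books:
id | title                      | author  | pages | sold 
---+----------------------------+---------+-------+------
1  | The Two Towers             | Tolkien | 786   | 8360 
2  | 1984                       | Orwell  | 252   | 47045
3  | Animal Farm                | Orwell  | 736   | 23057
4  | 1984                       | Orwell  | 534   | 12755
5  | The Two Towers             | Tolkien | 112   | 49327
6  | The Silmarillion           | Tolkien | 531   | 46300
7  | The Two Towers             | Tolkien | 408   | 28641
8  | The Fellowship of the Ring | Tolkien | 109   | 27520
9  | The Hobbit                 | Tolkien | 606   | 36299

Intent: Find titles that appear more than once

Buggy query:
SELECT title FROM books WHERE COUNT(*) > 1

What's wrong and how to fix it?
Bug: WHERE can't reference COUNT(*); aggregates are computed after WHERE

Fix: Group first, then use HAVING for the count condition

Corrected query:
SELECT title FROM books GROUP BY title HAVING COUNT(*) > 1

Result:
title         
--------------
1984          
The Two Towers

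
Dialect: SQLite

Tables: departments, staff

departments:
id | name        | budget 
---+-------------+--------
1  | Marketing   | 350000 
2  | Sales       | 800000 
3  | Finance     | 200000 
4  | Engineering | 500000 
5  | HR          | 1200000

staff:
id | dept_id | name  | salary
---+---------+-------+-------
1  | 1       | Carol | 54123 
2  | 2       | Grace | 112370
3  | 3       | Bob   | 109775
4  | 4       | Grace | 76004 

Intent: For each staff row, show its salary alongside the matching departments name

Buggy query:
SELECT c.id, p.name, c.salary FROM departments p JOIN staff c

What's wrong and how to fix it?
Bug: Missing join condition: each staff row is matched to all departments rows instead of just its own

Fix: Add ON c.dept_id = p.id to the JOIN

Corrected query:
SELECT c.id, p.name, c.salary FROM departments p JOIN staff c ON c.dept_id = p.id

Result:
id | name        | salary
---+-------------+-------
1  | Marketing   | 54123 
2  | Sales       | 112370
3  | Finance     | 109775
4  | Engineering | 76004 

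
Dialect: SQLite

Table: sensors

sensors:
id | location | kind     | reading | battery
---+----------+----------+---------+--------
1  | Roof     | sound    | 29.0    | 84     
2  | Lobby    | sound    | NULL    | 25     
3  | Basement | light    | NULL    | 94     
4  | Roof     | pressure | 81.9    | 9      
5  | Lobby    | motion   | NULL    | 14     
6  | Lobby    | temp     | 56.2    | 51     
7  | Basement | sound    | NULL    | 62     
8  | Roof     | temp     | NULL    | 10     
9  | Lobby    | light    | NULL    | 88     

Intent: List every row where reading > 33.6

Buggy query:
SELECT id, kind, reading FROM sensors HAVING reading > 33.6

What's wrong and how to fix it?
Bug: HAVING filters the output of aggregation, but this query has no GROUP BY and no aggregate functions, so SQLite rejects it (HAVING clause on a non-aggregate query); the condition here is per row

Fix: Replace HAVING with WHERE since the condition applies to individual rows

Corrected query:
SELECT id, kind, reading FROM sensors WHERE reading > 33.6

Result:
id | kind     | reading
---+----------+--------
4  | pressure | 81.9   
6  | temp     | 56.2   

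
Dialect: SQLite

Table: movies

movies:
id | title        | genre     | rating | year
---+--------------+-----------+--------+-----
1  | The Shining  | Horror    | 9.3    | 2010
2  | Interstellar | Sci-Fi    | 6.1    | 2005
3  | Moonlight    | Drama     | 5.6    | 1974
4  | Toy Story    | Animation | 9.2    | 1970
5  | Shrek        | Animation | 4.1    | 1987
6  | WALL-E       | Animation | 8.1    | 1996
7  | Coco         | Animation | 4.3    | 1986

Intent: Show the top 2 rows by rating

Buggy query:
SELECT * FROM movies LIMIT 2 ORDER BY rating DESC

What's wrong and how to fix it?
Bug: LIMIT must come after ORDER BY

Fix: Swap the clauses: ORDER BY first, then LIMIT

Corrected query:
SELECT * FROM movies ORDER BY rating DESC LIMIT 2

Result:
id | title       | genre     | rating | year
---+-------------+-----------+--------+-----
1  | The Shining | Horror    | 9.3    | 2010
4  | Toy Story   | Animation | 9.2    | 1970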